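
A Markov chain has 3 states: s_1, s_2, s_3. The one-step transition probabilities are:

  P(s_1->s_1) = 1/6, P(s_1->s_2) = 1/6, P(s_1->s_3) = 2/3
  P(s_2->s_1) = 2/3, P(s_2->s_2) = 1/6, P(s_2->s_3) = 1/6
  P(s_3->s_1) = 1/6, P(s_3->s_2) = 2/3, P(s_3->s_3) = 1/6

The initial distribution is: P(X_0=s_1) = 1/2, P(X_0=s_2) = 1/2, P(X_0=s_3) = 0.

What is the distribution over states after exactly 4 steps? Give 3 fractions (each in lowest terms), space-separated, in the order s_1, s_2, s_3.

Propagating the distribution step by step (d_{t+1} = d_t * P):
d_0 = (s_1=1/2, s_2=1/2, s_3=0)
  d_1[s_1] = 1/2*1/6 + 1/2*2/3 + 0*1/6 = 5/12
  d_1[s_2] = 1/2*1/6 + 1/2*1/6 + 0*2/3 = 1/6
  d_1[s_3] = 1/2*2/3 + 1/2*1/6 + 0*1/6 = 5/12
d_1 = (s_1=5/12, s_2=1/6, s_3=5/12)
  d_2[s_1] = 5/12*1/6 + 1/6*2/3 + 5/12*1/6 = 1/4
  d_2[s_2] = 5/12*1/6 + 1/6*1/6 + 5/12*2/3 = 3/8
  d_2[s_3] = 5/12*2/3 + 1/6*1/6 + 5/12*1/6 = 3/8
d_2 = (s_1=1/4, s_2=3/8, s_3=3/8)
  d_3[s_1] = 1/4*1/6 + 3/8*2/3 + 3/8*1/6 = 17/48
  d_3[s_2] = 1/4*1/6 + 3/8*1/6 + 3/8*2/3 = 17/48
  d_3[s_3] = 1/4*2/3 + 3/8*1/6 + 3/8*1/6 = 7/24
d_3 = (s_1=17/48, s_2=17/48, s_3=7/24)
  d_4[s_1] = 17/48*1/6 + 17/48*2/3 + 7/24*1/6 = 11/32
  d_4[s_2] = 17/48*1/6 + 17/48*1/6 + 7/24*2/3 = 5/16
  d_4[s_3] = 17/48*2/3 + 17/48*1/6 + 7/24*1/6 = 11/32
d_4 = (s_1=11/32, s_2=5/16, s_3=11/32)

Answer: 11/32 5/16 11/32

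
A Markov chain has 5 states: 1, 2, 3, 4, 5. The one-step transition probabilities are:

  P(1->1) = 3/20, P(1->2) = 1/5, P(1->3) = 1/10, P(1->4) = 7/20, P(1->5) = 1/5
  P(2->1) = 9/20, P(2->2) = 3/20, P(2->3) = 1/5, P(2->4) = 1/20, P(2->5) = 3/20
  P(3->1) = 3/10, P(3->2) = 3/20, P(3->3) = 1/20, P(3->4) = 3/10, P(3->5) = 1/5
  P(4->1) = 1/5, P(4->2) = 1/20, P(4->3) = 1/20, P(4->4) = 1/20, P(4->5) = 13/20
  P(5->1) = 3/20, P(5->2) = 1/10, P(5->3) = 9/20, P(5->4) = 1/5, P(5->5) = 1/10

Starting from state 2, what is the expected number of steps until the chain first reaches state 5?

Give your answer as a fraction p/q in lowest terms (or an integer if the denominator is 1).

Let h_i = expected steps to first reach 5 from state i.
Boundary: h_5 = 0.
First-step equations for the other states:
  h_1 = 1 + 3/20*h_1 + 1/5*h_2 + 1/10*h_3 + 7/20*h_4 + 1/5*h_5
  h_2 = 1 + 9/20*h_1 + 3/20*h_2 + 1/5*h_3 + 1/20*h_4 + 3/20*h_5
  h_3 = 1 + 3/10*h_1 + 3/20*h_2 + 1/20*h_3 + 3/10*h_4 + 1/5*h_5
  h_4 = 1 + 1/5*h_1 + 1/20*h_2 + 1/20*h_3 + 1/20*h_4 + 13/20*h_5

Substituting h_5 = 0 and rearranging gives the linear system (I - Q) h = 1:
  [17/20, -1/5, -1/10, -7/20] . (h_1, h_2, h_3, h_4) = 1
  [-9/20, 17/20, -1/5, -1/20] . (h_1, h_2, h_3, h_4) = 1
  [-3/10, -3/20, 19/20, -3/10] . (h_1, h_2, h_3, h_4) = 1
  [-1/5, -1/20, -1/20, 19/20] . (h_1, h_2, h_3, h_4) = 1

Solving yields:
  h_1 = 222380/65807
  h_2 = 256320/65807
  h_3 = 224620/65807
  h_4 = 20200/9401

Starting state is 2, so the expected hitting time is h_2 = 256320/65807.

Answer: 256320/65807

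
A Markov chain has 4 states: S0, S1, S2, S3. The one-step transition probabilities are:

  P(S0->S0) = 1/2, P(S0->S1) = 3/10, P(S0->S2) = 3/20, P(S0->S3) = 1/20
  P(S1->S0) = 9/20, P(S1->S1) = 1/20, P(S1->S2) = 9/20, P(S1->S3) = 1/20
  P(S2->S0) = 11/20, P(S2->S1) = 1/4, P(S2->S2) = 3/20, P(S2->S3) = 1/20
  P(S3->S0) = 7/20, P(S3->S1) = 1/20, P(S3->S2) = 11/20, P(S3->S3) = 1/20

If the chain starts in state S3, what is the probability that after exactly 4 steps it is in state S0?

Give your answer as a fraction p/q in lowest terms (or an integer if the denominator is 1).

Computing P^4 by repeated multiplication:
P^1 =
  S0: [1/2, 3/10, 3/20, 1/20]
  S1: [9/20, 1/20, 9/20, 1/20]
  S2: [11/20, 1/4, 3/20, 1/20]
  S3: [7/20, 1/20, 11/20, 1/20]
P^2 =
  S0: [97/200, 41/200, 13/50, 1/20]
  S1: [41/80, 101/400, 37/200, 1/20]
  S2: [39/80, 87/400, 49/200, 1/20]
  S3: [207/400, 99/400, 37/200, 1/20]
P^3 =
  S0: [1981/4000, 893/4000, 463/2000, 1/20]
  S1: [3913/8000, 1721/8000, 983/4000, 1/20]
  S2: [3951/8000, 1767/8000, 941/4000, 1/20]
  S3: [783/1600, 1731/8000, 977/4000, 1/20]
P^4 =
  S0: [39433/80000, 17609/80000, 9479/40000, 1/20]
  S1: [15809/32000, 35429/160000, 18763/80000, 1/20]
  S2: [15783/32000, 35283/160000, 18901/80000, 1/20]
  S3: [79023/160000, 35391/160000, 18793/80000, 1/20]

(P^4)[S3 -> S0] = 79023/160000

Answer: 79023/160000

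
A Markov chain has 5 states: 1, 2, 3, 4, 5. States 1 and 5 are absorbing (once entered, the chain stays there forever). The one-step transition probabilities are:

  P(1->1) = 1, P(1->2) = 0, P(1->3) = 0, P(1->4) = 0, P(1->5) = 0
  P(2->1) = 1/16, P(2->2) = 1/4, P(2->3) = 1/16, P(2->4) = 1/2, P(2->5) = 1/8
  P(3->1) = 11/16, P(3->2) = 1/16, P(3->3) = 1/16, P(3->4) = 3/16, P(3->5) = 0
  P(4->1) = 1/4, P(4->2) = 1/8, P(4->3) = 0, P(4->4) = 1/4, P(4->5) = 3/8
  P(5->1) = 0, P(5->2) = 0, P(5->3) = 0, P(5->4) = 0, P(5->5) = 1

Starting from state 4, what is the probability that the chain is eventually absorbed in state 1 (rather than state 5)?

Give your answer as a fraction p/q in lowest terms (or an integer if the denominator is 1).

Answer: 128/317

Derivation:
Let a_i = P(absorbed in 1 | start in state i).
Boundary conditions: a_1 = 1, a_5 = 0.
For each transient state i, a_i = sum_j P(i->j) * a_j:
  a_2 = 1/16*a_1 + 1/4*a_2 + 1/16*a_3 + 1/2*a_4 + 1/8*a_5
  a_3 = 11/16*a_1 + 1/16*a_2 + 1/16*a_3 + 3/16*a_4 + 0*a_5
  a_4 = 1/4*a_1 + 1/8*a_2 + 0*a_3 + 1/4*a_4 + 3/8*a_5

Substituting a_1 = 1 and a_5 = 0, rearrange to (I - Q) a = r where r[i] = P(i -> 1):
  [3/4, -1/16, -1/2] . (a_2, a_3, a_4) = 1/16
  [-1/16, 15/16, -3/16] . (a_2, a_3, a_4) = 11/16
  [-1/8, 0, 3/4] . (a_2, a_3, a_4) = 1/4

Solving yields:
  a_2 = 134/317
  a_3 = 267/317
  a_4 = 128/317

Starting state is 4, so the absorption probability is a_4 = 128/317.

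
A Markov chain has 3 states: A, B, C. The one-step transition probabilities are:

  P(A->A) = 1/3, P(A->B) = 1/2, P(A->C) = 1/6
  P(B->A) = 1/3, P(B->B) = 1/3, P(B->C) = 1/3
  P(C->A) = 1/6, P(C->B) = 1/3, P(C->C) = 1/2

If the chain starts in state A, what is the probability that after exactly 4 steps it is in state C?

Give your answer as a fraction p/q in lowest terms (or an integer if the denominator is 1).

Computing P^4 by repeated multiplication:
P^1 =
  A: [1/3, 1/2, 1/6]
  B: [1/3, 1/3, 1/3]
  C: [1/6, 1/3, 1/2]
P^2 =
  A: [11/36, 7/18, 11/36]
  B: [5/18, 7/18, 1/3]
  C: [1/4, 13/36, 7/18]
P^3 =
  A: [61/216, 83/216, 1/3]
  B: [5/18, 41/108, 37/108]
  C: [29/108, 3/8, 77/216]
P^4 =
  A: [5/18, 493/1296, 443/1296]
  B: [179/648, 41/108, 223/648]
  C: [355/1296, 245/648, 451/1296]

(P^4)[A -> C] = 443/1296

Answer: 443/1296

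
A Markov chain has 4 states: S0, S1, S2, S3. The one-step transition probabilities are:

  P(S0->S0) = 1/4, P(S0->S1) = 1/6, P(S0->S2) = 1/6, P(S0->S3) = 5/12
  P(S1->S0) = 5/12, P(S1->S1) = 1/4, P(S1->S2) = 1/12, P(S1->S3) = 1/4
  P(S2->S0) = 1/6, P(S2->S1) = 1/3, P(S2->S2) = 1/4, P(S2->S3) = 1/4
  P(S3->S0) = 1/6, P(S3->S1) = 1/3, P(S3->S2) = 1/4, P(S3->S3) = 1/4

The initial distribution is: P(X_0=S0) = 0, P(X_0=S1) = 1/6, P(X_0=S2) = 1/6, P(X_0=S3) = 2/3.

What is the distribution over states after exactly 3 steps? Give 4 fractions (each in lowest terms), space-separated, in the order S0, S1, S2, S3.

Answer: 887/3456 2765/10368 947/5184 127/432

Derivation:
Propagating the distribution step by step (d_{t+1} = d_t * P):
d_0 = (S0=0, S1=1/6, S2=1/6, S3=2/3)
  d_1[S0] = 0*1/4 + 1/6*5/12 + 1/6*1/6 + 2/3*1/6 = 5/24
  d_1[S1] = 0*1/6 + 1/6*1/4 + 1/6*1/3 + 2/3*1/3 = 23/72
  d_1[S2] = 0*1/6 + 1/6*1/12 + 1/6*1/4 + 2/3*1/4 = 2/9
  d_1[S3] = 0*5/12 + 1/6*1/4 + 1/6*1/4 + 2/3*1/4 = 1/4
d_1 = (S0=5/24, S1=23/72, S2=2/9, S3=1/4)
  d_2[S0] = 5/24*1/4 + 23/72*5/12 + 2/9*1/6 + 1/4*1/6 = 19/72
  d_2[S1] = 5/24*1/6 + 23/72*1/4 + 2/9*1/3 + 1/4*1/3 = 235/864
  d_2[S2] = 5/24*1/6 + 23/72*1/12 + 2/9*1/4 + 1/4*1/4 = 155/864
  d_2[S3] = 5/24*5/12 + 23/72*1/4 + 2/9*1/4 + 1/4*1/4 = 41/144
d_2 = (S0=19/72, S1=235/864, S2=155/864, S3=41/144)
  d_3[S0] = 19/72*1/4 + 235/864*5/12 + 155/864*1/6 + 41/144*1/6 = 887/3456
  d_3[S1] = 19/72*1/6 + 235/864*1/4 + 155/864*1/3 + 41/144*1/3 = 2765/10368
  d_3[S2] = 19/72*1/6 + 235/864*1/12 + 155/864*1/4 + 41/144*1/4 = 947/5184
  d_3[S3] = 19/72*5/12 + 235/864*1/4 + 155/864*1/4 + 41/144*1/4 = 127/432
d_3 = (S0=887/3456, S1=2765/10368, S2=947/5184, S3=127/432)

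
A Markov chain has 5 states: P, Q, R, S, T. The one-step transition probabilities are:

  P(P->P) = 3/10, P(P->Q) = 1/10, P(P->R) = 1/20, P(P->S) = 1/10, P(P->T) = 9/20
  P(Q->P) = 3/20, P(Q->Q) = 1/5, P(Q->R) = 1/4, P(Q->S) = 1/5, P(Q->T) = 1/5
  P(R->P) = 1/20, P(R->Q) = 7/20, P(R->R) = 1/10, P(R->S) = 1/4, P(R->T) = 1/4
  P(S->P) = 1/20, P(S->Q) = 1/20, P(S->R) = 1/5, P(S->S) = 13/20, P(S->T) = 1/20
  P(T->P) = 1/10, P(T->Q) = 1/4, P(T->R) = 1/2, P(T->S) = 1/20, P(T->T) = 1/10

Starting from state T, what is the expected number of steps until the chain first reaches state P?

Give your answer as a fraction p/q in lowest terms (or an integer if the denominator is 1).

Answer: 6200/503

Derivation:
Let h_i = expected steps to first reach P from state i.
Boundary: h_P = 0.
First-step equations for the other states:
  h_Q = 1 + 3/20*h_P + 1/5*h_Q + 1/4*h_R + 1/5*h_S + 1/5*h_T
  h_R = 1 + 1/20*h_P + 7/20*h_Q + 1/10*h_R + 1/4*h_S + 1/4*h_T
  h_S = 1 + 1/20*h_P + 1/20*h_Q + 1/5*h_R + 13/20*h_S + 1/20*h_T
  h_T = 1 + 1/10*h_P + 1/4*h_Q + 1/2*h_R + 1/20*h_S + 1/10*h_T

Substituting h_P = 0 and rearranging gives the linear system (I - Q) h = 1:
  [4/5, -1/4, -1/5, -1/5] . (h_Q, h_R, h_S, h_T) = 1
  [-7/20, 9/10, -1/4, -1/4] . (h_Q, h_R, h_S, h_T) = 1
  [-1/20, -1/5, 7/20, -1/20] . (h_Q, h_R, h_S, h_T) = 1
  [-1/4, -1/2, -1/20, 9/10] . (h_Q, h_R, h_S, h_T) = 1

Solving yields:
  h_Q = 53380/4527
  h_R = 6500/503
  h_S = 61960/4527
  h_T = 6200/503

Starting state is T, so the expected hitting time is h_T = 6200/503.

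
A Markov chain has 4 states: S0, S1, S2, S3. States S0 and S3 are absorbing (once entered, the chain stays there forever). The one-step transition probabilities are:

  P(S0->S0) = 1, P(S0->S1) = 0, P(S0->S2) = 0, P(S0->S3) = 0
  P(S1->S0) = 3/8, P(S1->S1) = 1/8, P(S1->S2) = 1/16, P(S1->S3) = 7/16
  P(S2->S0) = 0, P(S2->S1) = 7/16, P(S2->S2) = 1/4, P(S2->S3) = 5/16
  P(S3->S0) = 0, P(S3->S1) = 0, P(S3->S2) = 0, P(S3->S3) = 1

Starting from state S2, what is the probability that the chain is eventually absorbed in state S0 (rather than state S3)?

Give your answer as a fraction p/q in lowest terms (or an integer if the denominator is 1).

Let a_i = P(absorbed in S0 | start in state i).
Boundary conditions: a_S0 = 1, a_S3 = 0.
For each transient state i, a_i = sum_j P(i->j) * a_j:
  a_S1 = 3/8*a_S0 + 1/8*a_S1 + 1/16*a_S2 + 7/16*a_S3
  a_S2 = 0*a_S0 + 7/16*a_S1 + 1/4*a_S2 + 5/16*a_S3

Substituting a_S0 = 1 and a_S3 = 0, rearrange to (I - Q) a = r where r[i] = P(i -> S0):
  [7/8, -1/16] . (a_S1, a_S2) = 3/8
  [-7/16, 3/4] . (a_S1, a_S2) = 0

Solving yields:
  a_S1 = 72/161
  a_S2 = 6/23

Starting state is S2, so the absorption probability is a_S2 = 6/23.

Answer: 6/23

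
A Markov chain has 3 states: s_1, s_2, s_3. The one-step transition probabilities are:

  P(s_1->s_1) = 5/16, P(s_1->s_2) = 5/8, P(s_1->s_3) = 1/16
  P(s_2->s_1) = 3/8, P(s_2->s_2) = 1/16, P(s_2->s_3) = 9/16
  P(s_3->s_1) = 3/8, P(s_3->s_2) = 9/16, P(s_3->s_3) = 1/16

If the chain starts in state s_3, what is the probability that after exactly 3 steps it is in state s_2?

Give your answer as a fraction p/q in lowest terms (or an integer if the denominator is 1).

Computing P^3 by repeated multiplication:
P^1 =
  s_1: [5/16, 5/8, 1/16]
  s_2: [3/8, 1/16, 9/16]
  s_3: [3/8, 9/16, 1/16]
P^2 =
  s_1: [91/256, 69/256, 3/8]
  s_2: [45/128, 71/128, 3/32]
  s_3: [45/128, 39/128, 11/32]
P^3 =
  s_1: [1445/4096, 1843/4096, 101/512]
  s_2: [723/2048, 629/2048, 87/256]
  s_3: [723/2048, 885/2048, 55/256]

(P^3)[s_3 -> s_2] = 885/2048

Answer: 885/2048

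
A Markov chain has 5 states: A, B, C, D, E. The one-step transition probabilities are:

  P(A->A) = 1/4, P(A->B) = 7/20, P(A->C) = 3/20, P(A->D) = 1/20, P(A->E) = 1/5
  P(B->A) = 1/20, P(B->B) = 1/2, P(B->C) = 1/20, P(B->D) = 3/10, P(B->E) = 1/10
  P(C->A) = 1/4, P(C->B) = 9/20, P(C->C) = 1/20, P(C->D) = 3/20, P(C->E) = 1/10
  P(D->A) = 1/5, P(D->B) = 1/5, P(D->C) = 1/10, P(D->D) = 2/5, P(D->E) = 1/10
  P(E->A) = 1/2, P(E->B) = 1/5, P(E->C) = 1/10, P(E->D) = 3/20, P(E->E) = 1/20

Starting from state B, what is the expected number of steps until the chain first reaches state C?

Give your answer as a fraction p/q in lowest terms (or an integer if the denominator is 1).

Answer: 4038/349

Derivation:
Let h_i = expected steps to first reach C from state i.
Boundary: h_C = 0.
First-step equations for the other states:
  h_A = 1 + 1/4*h_A + 7/20*h_B + 3/20*h_C + 1/20*h_D + 1/5*h_E
  h_B = 1 + 1/20*h_A + 1/2*h_B + 1/20*h_C + 3/10*h_D + 1/10*h_E
  h_D = 1 + 1/5*h_A + 1/5*h_B + 1/10*h_C + 2/5*h_D + 1/10*h_E
  h_E = 1 + 1/2*h_A + 1/5*h_B + 1/10*h_C + 3/20*h_D + 1/20*h_E

Substituting h_C = 0 and rearranging gives the linear system (I - Q) h = 1:
  [3/4, -7/20, -1/20, -1/5] . (h_A, h_B, h_D, h_E) = 1
  [-1/20, 1/2, -3/10, -1/10] . (h_A, h_B, h_D, h_E) = 1
  [-1/5, -1/5, 3/5, -1/10] . (h_A, h_B, h_D, h_E) = 1
  [-1/2, -1/5, -3/20, 19/20] . (h_A, h_B, h_D, h_E) = 1

Solving yields:
  h_A = 3584/349
  h_B = 4038/349
  h_D = 3738/349
  h_E = 3694/349

Starting state is B, so the expected hitting time is h_B = 4038/349.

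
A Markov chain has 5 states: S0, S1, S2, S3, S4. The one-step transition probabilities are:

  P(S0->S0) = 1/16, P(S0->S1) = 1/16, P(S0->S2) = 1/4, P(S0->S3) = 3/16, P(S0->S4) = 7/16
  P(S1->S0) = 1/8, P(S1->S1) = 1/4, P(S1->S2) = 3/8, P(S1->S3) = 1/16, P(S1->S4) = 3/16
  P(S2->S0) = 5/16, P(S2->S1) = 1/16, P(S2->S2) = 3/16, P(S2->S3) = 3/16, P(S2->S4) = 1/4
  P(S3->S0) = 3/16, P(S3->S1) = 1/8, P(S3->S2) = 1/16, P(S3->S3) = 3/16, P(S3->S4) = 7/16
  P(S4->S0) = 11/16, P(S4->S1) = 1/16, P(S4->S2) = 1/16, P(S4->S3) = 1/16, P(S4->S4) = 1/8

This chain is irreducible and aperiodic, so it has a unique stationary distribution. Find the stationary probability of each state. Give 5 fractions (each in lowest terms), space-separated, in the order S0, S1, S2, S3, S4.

Answer: 11362/36583 3208/36583 12387/73166 5121/36583 21397/73166

Derivation:
The stationary distribution satisfies pi = pi * P, i.e.:
  pi_S0 = 1/16*pi_S0 + 1/8*pi_S1 + 5/16*pi_S2 + 3/16*pi_S3 + 11/16*pi_S4
  pi_S1 = 1/16*pi_S0 + 1/4*pi_S1 + 1/16*pi_S2 + 1/8*pi_S3 + 1/16*pi_S4
  pi_S2 = 1/4*pi_S0 + 3/8*pi_S1 + 3/16*pi_S2 + 1/16*pi_S3 + 1/16*pi_S4
  pi_S3 = 3/16*pi_S0 + 1/16*pi_S1 + 3/16*pi_S2 + 3/16*pi_S3 + 1/16*pi_S4
  pi_S4 = 7/16*pi_S0 + 3/16*pi_S1 + 1/4*pi_S2 + 7/16*pi_S3 + 1/8*pi_S4
with normalization: pi_S0 + pi_S1 + pi_S2 + pi_S3 + pi_S4 = 1.

Using the first 4 balance equations plus normalization, the linear system A*pi = b is:
  [-15/16, 1/8, 5/16, 3/16, 11/16] . pi = 0
  [1/16, -3/4, 1/16, 1/8, 1/16] . pi = 0
  [1/4, 3/8, -13/16, 1/16, 1/16] . pi = 0
  [3/16, 1/16, 3/16, -13/16, 1/16] . pi = 0
  [1, 1, 1, 1, 1] . pi = 1

Solving yields:
  pi_S0 = 11362/36583
  pi_S1 = 3208/36583
  pi_S2 = 12387/73166
  pi_S3 = 5121/36583
  pi_S4 = 21397/73166

Verification (pi * P):
  11362/36583*1/16 + 3208/36583*1/8 + 12387/73166*5/16 + 5121/36583*3/16 + 21397/73166*11/16 = 11362/36583 = pi_S0  (ok)
  11362/36583*1/16 + 3208/36583*1/4 + 12387/73166*1/16 + 5121/36583*1/8 + 21397/73166*1/16 = 3208/36583 = pi_S1  (ok)
  11362/36583*1/4 + 3208/36583*3/8 + 12387/73166*3/16 + 5121/36583*1/16 + 21397/73166*1/16 = 12387/73166 = pi_S2  (ok)
  11362/36583*3/16 + 3208/36583*1/16 + 12387/73166*3/16 + 5121/36583*3/16 + 21397/73166*1/16 = 5121/36583 = pi_S3  (ok)
  11362/36583*7/16 + 3208/36583*3/16 + 12387/73166*1/4 + 5121/36583*7/16 + 21397/73166*1/8 = 21397/73166 = pi_S4  (ok)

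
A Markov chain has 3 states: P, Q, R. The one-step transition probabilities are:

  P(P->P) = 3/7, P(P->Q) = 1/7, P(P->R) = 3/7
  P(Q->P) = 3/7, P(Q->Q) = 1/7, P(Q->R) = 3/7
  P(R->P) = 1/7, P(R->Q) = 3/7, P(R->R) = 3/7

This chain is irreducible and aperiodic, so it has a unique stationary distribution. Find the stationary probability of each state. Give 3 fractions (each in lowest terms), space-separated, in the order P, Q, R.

Answer: 15/49 13/49 3/7

Derivation:
The stationary distribution satisfies pi = pi * P, i.e.:
  pi_P = 3/7*pi_P + 3/7*pi_Q + 1/7*pi_R
  pi_Q = 1/7*pi_P + 1/7*pi_Q + 3/7*pi_R
  pi_R = 3/7*pi_P + 3/7*pi_Q + 3/7*pi_R
with normalization: pi_P + pi_Q + pi_R = 1.

Using the first 2 balance equations plus normalization, the linear system A*pi = b is:
  [-4/7, 3/7, 1/7] . pi = 0
  [1/7, -6/7, 3/7] . pi = 0
  [1, 1, 1] . pi = 1

Solving yields:
  pi_P = 15/49
  pi_Q = 13/49
  pi_R = 3/7

Verification (pi * P):
  15/49*3/7 + 13/49*3/7 + 3/7*1/7 = 15/49 = pi_P  (ok)
  15/49*1/7 + 13/49*1/7 + 3/7*3/7 = 13/49 = pi_Q  (ok)
  15/49*3/7 + 13/49*3/7 + 3/7*3/7 = 3/7 = pi_R  (ok)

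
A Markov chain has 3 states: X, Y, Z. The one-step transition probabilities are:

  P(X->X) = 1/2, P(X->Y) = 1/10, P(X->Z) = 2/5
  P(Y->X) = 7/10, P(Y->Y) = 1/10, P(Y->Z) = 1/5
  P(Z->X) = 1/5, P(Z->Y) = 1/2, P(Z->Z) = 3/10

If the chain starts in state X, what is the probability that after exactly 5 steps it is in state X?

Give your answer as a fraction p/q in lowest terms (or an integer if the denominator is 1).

Answer: 4487/10000

Derivation:
Computing P^5 by repeated multiplication:
P^1 =
  X: [1/2, 1/10, 2/5]
  Y: [7/10, 1/10, 1/5]
  Z: [1/5, 1/2, 3/10]
P^2 =
  X: [2/5, 13/50, 17/50]
  Y: [23/50, 9/50, 9/25]
  Z: [51/100, 11/50, 27/100]
P^3 =
  X: [9/20, 59/250, 157/500]
  Y: [107/250, 61/250, 41/125]
  Z: [463/1000, 26/125, 329/1000]
P^4 =
  X: [453/1000, 141/625, 1607/5000]
  Y: [563/1250, 289/1250, 199/625]
  Z: [4429/10000, 579/2500, 651/2000]
P^5 =
  X: [4487/10000, 2857/12500, 16137/50000]
  Y: [2817/6250, 1421/6250, 1006/3125]
  Z: [44867/100000, 1151/5000, 32113/100000]

(P^5)[X -> X] = 4487/10000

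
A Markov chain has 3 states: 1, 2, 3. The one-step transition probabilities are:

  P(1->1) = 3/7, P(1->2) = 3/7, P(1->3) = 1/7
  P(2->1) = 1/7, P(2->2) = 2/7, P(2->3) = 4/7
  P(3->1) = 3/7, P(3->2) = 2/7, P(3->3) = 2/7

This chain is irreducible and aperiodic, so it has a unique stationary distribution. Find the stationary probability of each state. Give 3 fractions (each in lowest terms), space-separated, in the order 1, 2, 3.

The stationary distribution satisfies pi = pi * P, i.e.:
  pi_1 = 3/7*pi_1 + 1/7*pi_2 + 3/7*pi_3
  pi_2 = 3/7*pi_1 + 2/7*pi_2 + 2/7*pi_3
  pi_3 = 1/7*pi_1 + 4/7*pi_2 + 2/7*pi_3
with normalization: pi_1 + pi_2 + pi_3 = 1.

Using the first 2 balance equations plus normalization, the linear system A*pi = b is:
  [-4/7, 1/7, 3/7] . pi = 0
  [3/7, -5/7, 2/7] . pi = 0
  [1, 1, 1] . pi = 1

Solving yields:
  pi_1 = 1/3
  pi_2 = 1/3
  pi_3 = 1/3

Verification (pi * P):
  1/3*3/7 + 1/3*1/7 + 1/3*3/7 = 1/3 = pi_1  (ok)
  1/3*3/7 + 1/3*2/7 + 1/3*2/7 = 1/3 = pi_2  (ok)
  1/3*1/7 + 1/3*4/7 + 1/3*2/7 = 1/3 = pi_3  (ok)

Answer: 1/3 1/3 1/3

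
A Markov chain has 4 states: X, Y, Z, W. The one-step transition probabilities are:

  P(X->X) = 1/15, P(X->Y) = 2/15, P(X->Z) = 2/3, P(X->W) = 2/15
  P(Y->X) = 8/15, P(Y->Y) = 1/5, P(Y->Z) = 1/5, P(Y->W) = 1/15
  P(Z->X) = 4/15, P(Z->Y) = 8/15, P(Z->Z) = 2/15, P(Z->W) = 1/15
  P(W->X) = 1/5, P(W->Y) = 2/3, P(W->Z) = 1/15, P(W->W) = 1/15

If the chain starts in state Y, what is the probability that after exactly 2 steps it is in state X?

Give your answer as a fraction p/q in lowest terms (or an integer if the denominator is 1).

Answer: 47/225

Derivation:
Computing P^2 by repeated multiplication:
P^1 =
  X: [1/15, 2/15, 2/3, 2/15]
  Y: [8/15, 1/5, 1/5, 1/15]
  Z: [4/15, 8/15, 2/15, 1/15]
  W: [1/5, 2/3, 1/15, 1/15]
P^2 =
  X: [7/25, 12/25, 38/225, 16/225]
  Y: [47/225, 59/225, 32/75, 23/225]
  Z: [79/225, 58/225, 23/75, 19/225]
  W: [2/5, 6/25, 7/25, 2/25]

(P^2)[Y -> X] = 47/225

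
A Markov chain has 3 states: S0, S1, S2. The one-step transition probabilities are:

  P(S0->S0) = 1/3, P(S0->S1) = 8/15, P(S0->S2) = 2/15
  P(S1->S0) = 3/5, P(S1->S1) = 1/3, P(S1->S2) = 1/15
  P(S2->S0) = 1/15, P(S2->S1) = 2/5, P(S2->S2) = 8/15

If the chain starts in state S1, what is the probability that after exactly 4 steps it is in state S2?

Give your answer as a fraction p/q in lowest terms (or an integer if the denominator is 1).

Computing P^4 by repeated multiplication:
P^1 =
  S0: [1/3, 8/15, 2/15]
  S1: [3/5, 1/3, 1/15]
  S2: [1/15, 2/5, 8/15]
P^2 =
  S0: [11/25, 92/225, 34/225]
  S1: [91/225, 103/225, 31/225]
  S2: [67/225, 86/225, 8/25]
P^3 =
  S0: [1357/3375, 1456/3375, 562/3375]
  S1: [157/375, 1429/3375, 533/3375]
  S2: [1181/3375, 466/1125, 796/3375]
P^4 =
  S0: [6817/16875, 21508/50625, 8666/50625]
  S1: [20459/50625, 21647/50625, 8519/50625]
  S2: [19283/50625, 21214/50625, 3376/16875]

(P^4)[S1 -> S2] = 8519/50625

Answer: 8519/50625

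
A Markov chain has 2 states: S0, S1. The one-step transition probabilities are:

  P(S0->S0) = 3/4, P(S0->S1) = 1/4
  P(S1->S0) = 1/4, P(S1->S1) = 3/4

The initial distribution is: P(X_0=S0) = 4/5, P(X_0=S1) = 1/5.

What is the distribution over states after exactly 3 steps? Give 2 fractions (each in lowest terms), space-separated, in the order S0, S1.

Answer: 43/80 37/80

Derivation:
Propagating the distribution step by step (d_{t+1} = d_t * P):
d_0 = (S0=4/5, S1=1/5)
  d_1[S0] = 4/5*3/4 + 1/5*1/4 = 13/20
  d_1[S1] = 4/5*1/4 + 1/5*3/4 = 7/20
d_1 = (S0=13/20, S1=7/20)
  d_2[S0] = 13/20*3/4 + 7/20*1/4 = 23/40
  d_2[S1] = 13/20*1/4 + 7/20*3/4 = 17/40
d_2 = (S0=23/40, S1=17/40)
  d_3[S0] = 23/40*3/4 + 17/40*1/4 = 43/80
  d_3[S1] = 23/40*1/4 + 17/40*3/4 = 37/80
d_3 = (S0=43/80, S1=37/80)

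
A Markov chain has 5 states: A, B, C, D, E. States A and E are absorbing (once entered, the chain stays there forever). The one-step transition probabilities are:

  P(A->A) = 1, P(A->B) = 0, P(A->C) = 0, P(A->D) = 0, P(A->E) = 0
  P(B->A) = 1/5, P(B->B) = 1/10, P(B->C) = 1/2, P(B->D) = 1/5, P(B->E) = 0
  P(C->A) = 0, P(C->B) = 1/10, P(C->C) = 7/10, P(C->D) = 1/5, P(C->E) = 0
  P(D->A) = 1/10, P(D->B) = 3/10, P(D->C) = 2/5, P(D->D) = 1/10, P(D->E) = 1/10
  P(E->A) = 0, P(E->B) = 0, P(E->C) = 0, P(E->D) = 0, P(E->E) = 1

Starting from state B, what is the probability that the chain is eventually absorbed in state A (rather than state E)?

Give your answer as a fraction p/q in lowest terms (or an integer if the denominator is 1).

Answer: 27/35

Derivation:
Let a_i = P(absorbed in A | start in state i).
Boundary conditions: a_A = 1, a_E = 0.
For each transient state i, a_i = sum_j P(i->j) * a_j:
  a_B = 1/5*a_A + 1/10*a_B + 1/2*a_C + 1/5*a_D + 0*a_E
  a_C = 0*a_A + 1/10*a_B + 7/10*a_C + 1/5*a_D + 0*a_E
  a_D = 1/10*a_A + 3/10*a_B + 2/5*a_C + 1/10*a_D + 1/10*a_E

Substituting a_A = 1 and a_E = 0, rearrange to (I - Q) a = r where r[i] = P(i -> A):
  [9/10, -1/2, -1/5] . (a_B, a_C, a_D) = 1/5
  [-1/10, 3/10, -1/5] . (a_B, a_C, a_D) = 0
  [-3/10, -2/5, 9/10] . (a_B, a_C, a_D) = 1/10

Solving yields:
  a_B = 27/35
  a_C = 5/7
  a_D = 24/35

Starting state is B, so the absorption probability is a_B = 27/35.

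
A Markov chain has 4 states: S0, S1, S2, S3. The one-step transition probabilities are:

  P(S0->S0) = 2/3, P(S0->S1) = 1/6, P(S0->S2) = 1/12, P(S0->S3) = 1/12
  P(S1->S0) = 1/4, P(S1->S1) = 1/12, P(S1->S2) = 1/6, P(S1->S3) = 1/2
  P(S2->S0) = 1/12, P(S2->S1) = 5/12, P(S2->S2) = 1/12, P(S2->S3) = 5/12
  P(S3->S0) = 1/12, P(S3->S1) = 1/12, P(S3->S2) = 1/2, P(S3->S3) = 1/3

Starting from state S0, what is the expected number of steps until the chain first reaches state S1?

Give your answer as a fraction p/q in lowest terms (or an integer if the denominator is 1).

Answer: 528/101

Derivation:
Let h_i = expected steps to first reach S1 from state i.
Boundary: h_S1 = 0.
First-step equations for the other states:
  h_S0 = 1 + 2/3*h_S0 + 1/6*h_S1 + 1/12*h_S2 + 1/12*h_S3
  h_S2 = 1 + 1/12*h_S0 + 5/12*h_S1 + 1/12*h_S2 + 5/12*h_S3
  h_S3 = 1 + 1/12*h_S0 + 1/12*h_S1 + 1/2*h_S2 + 1/3*h_S3

Substituting h_S1 = 0 and rearranging gives the linear system (I - Q) h = 1:
  [1/3, -1/12, -1/12] . (h_S0, h_S2, h_S3) = 1
  [-1/12, 11/12, -5/12] . (h_S0, h_S2, h_S3) = 1
  [-1/12, -1/2, 2/3] . (h_S0, h_S2, h_S3) = 1

Solving yields:
  h_S0 = 528/101
  h_S2 = 390/101
  h_S3 = 510/101

Starting state is S0, so the expected hitting time is h_S0 = 528/101.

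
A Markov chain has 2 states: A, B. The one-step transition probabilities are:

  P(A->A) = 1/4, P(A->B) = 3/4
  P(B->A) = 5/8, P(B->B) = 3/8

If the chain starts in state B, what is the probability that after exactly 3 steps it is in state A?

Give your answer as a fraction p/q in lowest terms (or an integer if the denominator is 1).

Computing P^3 by repeated multiplication:
P^1 =
  A: [1/4, 3/4]
  B: [5/8, 3/8]
P^2 =
  A: [17/32, 15/32]
  B: [25/64, 39/64]
P^3 =
  A: [109/256, 147/256]
  B: [245/512, 267/512]

(P^3)[B -> A] = 245/512

Answer: 245/512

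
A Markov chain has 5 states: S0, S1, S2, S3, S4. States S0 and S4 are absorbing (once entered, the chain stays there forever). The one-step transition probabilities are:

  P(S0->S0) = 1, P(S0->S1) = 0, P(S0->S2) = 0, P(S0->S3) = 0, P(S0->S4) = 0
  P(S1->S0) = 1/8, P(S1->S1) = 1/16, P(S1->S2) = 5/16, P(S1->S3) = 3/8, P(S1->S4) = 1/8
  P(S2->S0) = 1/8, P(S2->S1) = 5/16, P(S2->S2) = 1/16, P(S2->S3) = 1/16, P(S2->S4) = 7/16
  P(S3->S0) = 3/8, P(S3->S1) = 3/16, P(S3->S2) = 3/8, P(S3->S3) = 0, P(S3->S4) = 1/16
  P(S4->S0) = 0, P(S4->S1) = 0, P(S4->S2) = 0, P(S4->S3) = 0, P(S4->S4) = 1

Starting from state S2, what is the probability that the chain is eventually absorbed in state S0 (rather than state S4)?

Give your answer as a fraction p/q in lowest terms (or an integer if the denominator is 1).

Let a_i = P(absorbed in S0 | start in state i).
Boundary conditions: a_S0 = 1, a_S4 = 0.
For each transient state i, a_i = sum_j P(i->j) * a_j:
  a_S1 = 1/8*a_S0 + 1/16*a_S1 + 5/16*a_S2 + 3/8*a_S3 + 1/8*a_S4
  a_S2 = 1/8*a_S0 + 5/16*a_S1 + 1/16*a_S2 + 1/16*a_S3 + 7/16*a_S4
  a_S3 = 3/8*a_S0 + 3/16*a_S1 + 3/8*a_S2 + 0*a_S3 + 1/16*a_S4

Substituting a_S0 = 1 and a_S4 = 0, rearrange to (I - Q) a = r where r[i] = P(i -> S0):
  [15/16, -5/16, -3/8] . (a_S1, a_S2, a_S3) = 1/8
  [-5/16, 15/16, -1/16] . (a_S1, a_S2, a_S3) = 1/8
  [-3/16, -3/8, 1] . (a_S1, a_S2, a_S3) = 3/8

Solving yields:
  a_S1 = 254/529
  a_S2 = 176/529
  a_S3 = 312/529

Starting state is S2, so the absorption probability is a_S2 = 176/529.

Answer: 176/529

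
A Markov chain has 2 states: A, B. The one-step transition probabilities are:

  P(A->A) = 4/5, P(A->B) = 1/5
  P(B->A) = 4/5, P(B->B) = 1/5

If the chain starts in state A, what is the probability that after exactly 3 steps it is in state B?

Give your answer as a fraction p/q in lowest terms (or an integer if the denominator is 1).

Answer: 1/5

Derivation:
Computing P^3 by repeated multiplication:
P^1 =
  A: [4/5, 1/5]
  B: [4/5, 1/5]
P^2 =
  A: [4/5, 1/5]
  B: [4/5, 1/5]
P^3 =
  A: [4/5, 1/5]
  B: [4/5, 1/5]

(P^3)[A -> B] = 1/5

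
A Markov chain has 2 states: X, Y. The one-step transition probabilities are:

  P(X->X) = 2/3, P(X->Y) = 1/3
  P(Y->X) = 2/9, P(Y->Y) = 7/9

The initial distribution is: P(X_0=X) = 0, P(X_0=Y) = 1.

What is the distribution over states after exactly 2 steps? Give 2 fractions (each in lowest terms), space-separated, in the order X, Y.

Answer: 26/81 55/81

Derivation:
Propagating the distribution step by step (d_{t+1} = d_t * P):
d_0 = (X=0, Y=1)
  d_1[X] = 0*2/3 + 1*2/9 = 2/9
  d_1[Y] = 0*1/3 + 1*7/9 = 7/9
d_1 = (X=2/9, Y=7/9)
  d_2[X] = 2/9*2/3 + 7/9*2/9 = 26/81
  d_2[Y] = 2/9*1/3 + 7/9*7/9 = 55/81
d_2 = (X=26/81, Y=55/81)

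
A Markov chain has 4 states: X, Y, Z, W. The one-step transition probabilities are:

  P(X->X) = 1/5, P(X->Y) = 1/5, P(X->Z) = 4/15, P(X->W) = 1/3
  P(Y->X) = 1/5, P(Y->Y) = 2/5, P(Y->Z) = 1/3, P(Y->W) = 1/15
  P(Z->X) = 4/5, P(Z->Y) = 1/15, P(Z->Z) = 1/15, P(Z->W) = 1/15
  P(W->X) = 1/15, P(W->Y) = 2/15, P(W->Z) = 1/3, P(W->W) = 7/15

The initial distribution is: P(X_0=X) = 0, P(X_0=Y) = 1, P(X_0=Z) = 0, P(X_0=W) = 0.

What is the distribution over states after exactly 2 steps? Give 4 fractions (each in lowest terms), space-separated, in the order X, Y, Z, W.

Answer: 88/225 52/225 52/225 11/75

Derivation:
Propagating the distribution step by step (d_{t+1} = d_t * P):
d_0 = (X=0, Y=1, Z=0, W=0)
  d_1[X] = 0*1/5 + 1*1/5 + 0*4/5 + 0*1/15 = 1/5
  d_1[Y] = 0*1/5 + 1*2/5 + 0*1/15 + 0*2/15 = 2/5
  d_1[Z] = 0*4/15 + 1*1/3 + 0*1/15 + 0*1/3 = 1/3
  d_1[W] = 0*1/3 + 1*1/15 + 0*1/15 + 0*7/15 = 1/15
d_1 = (X=1/5, Y=2/5, Z=1/3, W=1/15)
  d_2[X] = 1/5*1/5 + 2/5*1/5 + 1/3*4/5 + 1/15*1/15 = 88/225
  d_2[Y] = 1/5*1/5 + 2/5*2/5 + 1/3*1/15 + 1/15*2/15 = 52/225
  d_2[Z] = 1/5*4/15 + 2/5*1/3 + 1/3*1/15 + 1/15*1/3 = 52/225
  d_2[W] = 1/5*1/3 + 2/5*1/15 + 1/3*1/15 + 1/15*7/15 = 11/75
d_2 = (X=88/225, Y=52/225, Z=52/225, W=11/75)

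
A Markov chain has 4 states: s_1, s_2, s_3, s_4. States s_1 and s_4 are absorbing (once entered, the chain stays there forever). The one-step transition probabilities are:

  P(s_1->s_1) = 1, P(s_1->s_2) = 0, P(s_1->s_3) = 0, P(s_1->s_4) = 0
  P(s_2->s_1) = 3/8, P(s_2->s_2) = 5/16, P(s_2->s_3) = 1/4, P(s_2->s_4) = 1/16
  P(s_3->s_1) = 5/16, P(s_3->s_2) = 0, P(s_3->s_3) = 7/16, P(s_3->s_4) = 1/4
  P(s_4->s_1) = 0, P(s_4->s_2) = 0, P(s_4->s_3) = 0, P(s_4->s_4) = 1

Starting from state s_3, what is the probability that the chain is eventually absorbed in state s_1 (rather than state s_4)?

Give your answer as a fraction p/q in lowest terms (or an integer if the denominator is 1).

Let a_i = P(absorbed in s_1 | start in state i).
Boundary conditions: a_s_1 = 1, a_s_4 = 0.
For each transient state i, a_i = sum_j P(i->j) * a_j:
  a_s_2 = 3/8*a_s_1 + 5/16*a_s_2 + 1/4*a_s_3 + 1/16*a_s_4
  a_s_3 = 5/16*a_s_1 + 0*a_s_2 + 7/16*a_s_3 + 1/4*a_s_4

Substituting a_s_1 = 1 and a_s_4 = 0, rearrange to (I - Q) a = r where r[i] = P(i -> s_1):
  [11/16, -1/4] . (a_s_2, a_s_3) = 3/8
  [0, 9/16] . (a_s_2, a_s_3) = 5/16

Solving yields:
  a_s_2 = 74/99
  a_s_3 = 5/9

Starting state is s_3, so the absorption probability is a_s_3 = 5/9.

Answer: 5/9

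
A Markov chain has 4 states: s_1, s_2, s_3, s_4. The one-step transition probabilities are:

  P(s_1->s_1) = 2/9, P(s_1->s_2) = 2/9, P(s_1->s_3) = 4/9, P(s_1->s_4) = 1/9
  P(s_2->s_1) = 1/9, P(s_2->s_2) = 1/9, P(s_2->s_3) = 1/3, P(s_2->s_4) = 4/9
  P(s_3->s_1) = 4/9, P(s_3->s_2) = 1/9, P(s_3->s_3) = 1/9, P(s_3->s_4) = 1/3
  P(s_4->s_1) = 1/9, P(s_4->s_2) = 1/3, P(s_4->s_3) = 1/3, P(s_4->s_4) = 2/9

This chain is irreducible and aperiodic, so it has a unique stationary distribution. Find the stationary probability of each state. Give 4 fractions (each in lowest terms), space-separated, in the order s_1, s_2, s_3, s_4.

The stationary distribution satisfies pi = pi * P, i.e.:
  pi_s_1 = 2/9*pi_s_1 + 1/9*pi_s_2 + 4/9*pi_s_3 + 1/9*pi_s_4
  pi_s_2 = 2/9*pi_s_1 + 1/9*pi_s_2 + 1/9*pi_s_3 + 1/3*pi_s_4
  pi_s_3 = 4/9*pi_s_1 + 1/3*pi_s_2 + 1/9*pi_s_3 + 1/3*pi_s_4
  pi_s_4 = 1/9*pi_s_1 + 4/9*pi_s_2 + 1/3*pi_s_3 + 2/9*pi_s_4
with normalization: pi_s_1 + pi_s_2 + pi_s_3 + pi_s_4 = 1.

Using the first 3 balance equations plus normalization, the linear system A*pi = b is:
  [-7/9, 1/9, 4/9, 1/9] . pi = 0
  [2/9, -8/9, 1/9, 1/3] . pi = 0
  [4/9, 1/3, -8/9, 1/3] . pi = 0
  [1, 1, 1, 1] . pi = 1

Solving yields:
  pi_s_1 = 4/17
  pi_s_2 = 37/187
  pi_s_3 = 5/17
  pi_s_4 = 3/11

Verification (pi * P):
  4/17*2/9 + 37/187*1/9 + 5/17*4/9 + 3/11*1/9 = 4/17 = pi_s_1  (ok)
  4/17*2/9 + 37/187*1/9 + 5/17*1/9 + 3/11*1/3 = 37/187 = pi_s_2  (ok)
  4/17*4/9 + 37/187*1/3 + 5/17*1/9 + 3/11*1/3 = 5/17 = pi_s_3  (ok)
  4/17*1/9 + 37/187*4/9 + 5/17*1/3 + 3/11*2/9 = 3/11 = pi_s_4  (ok)

Answer: 4/17 37/187 5/17 3/11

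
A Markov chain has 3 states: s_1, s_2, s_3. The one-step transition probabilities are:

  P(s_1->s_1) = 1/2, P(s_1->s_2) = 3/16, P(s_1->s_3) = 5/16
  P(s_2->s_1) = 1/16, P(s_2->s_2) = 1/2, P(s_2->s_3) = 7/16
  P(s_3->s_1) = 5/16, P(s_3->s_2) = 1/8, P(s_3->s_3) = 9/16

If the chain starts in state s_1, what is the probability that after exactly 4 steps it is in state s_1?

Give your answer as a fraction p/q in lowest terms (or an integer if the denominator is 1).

Answer: 5161/16384

Derivation:
Computing P^4 by repeated multiplication:
P^1 =
  s_1: [1/2, 3/16, 5/16]
  s_2: [1/16, 1/2, 7/16]
  s_3: [5/16, 1/8, 9/16]
P^2 =
  s_1: [23/64, 29/128, 53/128]
  s_2: [51/256, 81/256, 31/64]
  s_3: [87/256, 49/256, 15/32]
P^3 =
  s_1: [331/1024, 119/512, 455/1024]
  s_2: [1109/4096, 1049/4096, 969/2048]
  s_3: [1345/4096, 893/4096, 929/2048]
P^4 =
  s_1: [5161/16384, 3807/16384, 927/2048]
  s_2: [19611/65536, 15595/65536, 15165/32768]
  s_3: [20943/65536, 14895/65536, 14849/32768]

(P^4)[s_1 -> s_1] = 5161/16384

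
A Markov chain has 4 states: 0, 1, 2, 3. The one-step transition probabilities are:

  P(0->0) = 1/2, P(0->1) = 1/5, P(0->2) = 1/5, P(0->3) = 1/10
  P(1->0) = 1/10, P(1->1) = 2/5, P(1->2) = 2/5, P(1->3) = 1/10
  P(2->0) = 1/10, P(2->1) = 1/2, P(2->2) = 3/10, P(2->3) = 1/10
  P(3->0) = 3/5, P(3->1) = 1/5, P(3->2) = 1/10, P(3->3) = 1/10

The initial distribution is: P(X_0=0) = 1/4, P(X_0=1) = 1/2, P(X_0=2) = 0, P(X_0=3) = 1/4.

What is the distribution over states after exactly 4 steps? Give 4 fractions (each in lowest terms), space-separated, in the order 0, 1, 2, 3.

Answer: 637/2500 14249/40000 11559/40000 1/10

Derivation:
Propagating the distribution step by step (d_{t+1} = d_t * P):
d_0 = (0=1/4, 1=1/2, 2=0, 3=1/4)
  d_1[0] = 1/4*1/2 + 1/2*1/10 + 0*1/10 + 1/4*3/5 = 13/40
  d_1[1] = 1/4*1/5 + 1/2*2/5 + 0*1/2 + 1/4*1/5 = 3/10
  d_1[2] = 1/4*1/5 + 1/2*2/5 + 0*3/10 + 1/4*1/10 = 11/40
  d_1[3] = 1/4*1/10 + 1/2*1/10 + 0*1/10 + 1/4*1/10 = 1/10
d_1 = (0=13/40, 1=3/10, 2=11/40, 3=1/10)
  d_2[0] = 13/40*1/2 + 3/10*1/10 + 11/40*1/10 + 1/10*3/5 = 7/25
  d_2[1] = 13/40*1/5 + 3/10*2/5 + 11/40*1/2 + 1/10*1/5 = 137/400
  d_2[2] = 13/40*1/5 + 3/10*2/5 + 11/40*3/10 + 1/10*1/10 = 111/400
  d_2[3] = 13/40*1/10 + 3/10*1/10 + 11/40*1/10 + 1/10*1/10 = 1/10
d_2 = (0=7/25, 1=137/400, 2=111/400, 3=1/10)
  d_3[0] = 7/25*1/2 + 137/400*1/10 + 111/400*1/10 + 1/10*3/5 = 131/500
  d_3[1] = 7/25*1/5 + 137/400*2/5 + 111/400*1/2 + 1/10*1/5 = 1407/4000
  d_3[2] = 7/25*1/5 + 137/400*2/5 + 111/400*3/10 + 1/10*1/10 = 229/800
  d_3[3] = 7/25*1/10 + 137/400*1/10 + 111/400*1/10 + 1/10*1/10 = 1/10
d_3 = (0=131/500, 1=1407/4000, 2=229/800, 3=1/10)
  d_4[0] = 131/500*1/2 + 1407/4000*1/10 + 229/800*1/10 + 1/10*3/5 = 637/2500
  d_4[1] = 131/500*1/5 + 1407/4000*2/5 + 229/800*1/2 + 1/10*1/5 = 14249/40000
  d_4[2] = 131/500*1/5 + 1407/4000*2/5 + 229/800*3/10 + 1/10*1/10 = 11559/40000
  d_4[3] = 131/500*1/10 + 1407/4000*1/10 + 229/800*1/10 + 1/10*1/10 = 1/10
d_4 = (0=637/2500, 1=14249/40000, 2=11559/40000, 3=1/10)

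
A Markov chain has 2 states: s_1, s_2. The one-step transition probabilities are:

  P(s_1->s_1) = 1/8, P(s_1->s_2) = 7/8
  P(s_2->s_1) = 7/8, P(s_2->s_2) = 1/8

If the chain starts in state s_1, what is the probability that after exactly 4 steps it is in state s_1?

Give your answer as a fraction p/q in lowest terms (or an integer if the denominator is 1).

Answer: 337/512

Derivation:
Computing P^4 by repeated multiplication:
P^1 =
  s_1: [1/8, 7/8]
  s_2: [7/8, 1/8]
P^2 =
  s_1: [25/32, 7/32]
  s_2: [7/32, 25/32]
P^3 =
  s_1: [37/128, 91/128]
  s_2: [91/128, 37/128]
P^4 =
  s_1: [337/512, 175/512]
  s_2: [175/512, 337/512]

(P^4)[s_1 -> s_1] = 337/512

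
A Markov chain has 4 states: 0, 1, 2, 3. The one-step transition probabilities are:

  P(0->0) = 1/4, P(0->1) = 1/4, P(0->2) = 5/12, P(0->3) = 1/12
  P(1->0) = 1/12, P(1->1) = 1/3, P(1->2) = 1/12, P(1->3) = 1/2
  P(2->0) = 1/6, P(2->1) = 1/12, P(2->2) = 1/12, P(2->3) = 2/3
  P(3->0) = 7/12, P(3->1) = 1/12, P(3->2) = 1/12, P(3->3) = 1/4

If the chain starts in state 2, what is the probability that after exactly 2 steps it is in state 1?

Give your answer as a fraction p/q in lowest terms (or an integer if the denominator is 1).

Computing P^2 by repeated multiplication:
P^1 =
  0: [1/4, 1/4, 5/12, 1/12]
  1: [1/12, 1/3, 1/12, 1/2]
  2: [1/6, 1/12, 1/12, 2/3]
  3: [7/12, 1/12, 1/12, 1/4]
P^2 =
  0: [29/144, 3/16, 1/6, 4/9]
  1: [17/48, 13/72, 1/9, 17/48]
  2: [65/144, 19/144, 5/36, 5/18]
  3: [5/16, 29/144, 5/18, 5/24]

(P^2)[2 -> 1] = 19/144

Answer: 19/144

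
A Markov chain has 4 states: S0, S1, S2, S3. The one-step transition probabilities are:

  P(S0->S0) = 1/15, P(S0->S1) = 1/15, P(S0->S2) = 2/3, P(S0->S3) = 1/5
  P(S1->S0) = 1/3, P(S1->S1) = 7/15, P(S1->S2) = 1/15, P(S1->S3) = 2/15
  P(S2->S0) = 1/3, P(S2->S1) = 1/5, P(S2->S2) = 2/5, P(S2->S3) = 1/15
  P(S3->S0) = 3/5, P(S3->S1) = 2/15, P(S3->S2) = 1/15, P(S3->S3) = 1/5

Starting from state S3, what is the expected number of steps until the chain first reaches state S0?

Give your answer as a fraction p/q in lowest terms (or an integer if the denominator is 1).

Answer: 375/194

Derivation:
Let h_i = expected steps to first reach S0 from state i.
Boundary: h_S0 = 0.
First-step equations for the other states:
  h_S1 = 1 + 1/3*h_S0 + 7/15*h_S1 + 1/15*h_S2 + 2/15*h_S3
  h_S2 = 1 + 1/3*h_S0 + 1/5*h_S1 + 2/5*h_S2 + 1/15*h_S3
  h_S3 = 1 + 3/5*h_S0 + 2/15*h_S1 + 1/15*h_S2 + 1/5*h_S3

Substituting h_S0 = 0 and rearranging gives the linear system (I - Q) h = 1:
  [8/15, -1/15, -2/15] . (h_S1, h_S2, h_S3) = 1
  [-1/5, 3/5, -1/15] . (h_S1, h_S2, h_S3) = 1
  [-2/15, -1/15, 4/5] . (h_S1, h_S2, h_S3) = 1

Solving yields:
  h_S1 = 525/194
  h_S2 = 270/97
  h_S3 = 375/194

Starting state is S3, so the expected hitting time is h_S3 = 375/194.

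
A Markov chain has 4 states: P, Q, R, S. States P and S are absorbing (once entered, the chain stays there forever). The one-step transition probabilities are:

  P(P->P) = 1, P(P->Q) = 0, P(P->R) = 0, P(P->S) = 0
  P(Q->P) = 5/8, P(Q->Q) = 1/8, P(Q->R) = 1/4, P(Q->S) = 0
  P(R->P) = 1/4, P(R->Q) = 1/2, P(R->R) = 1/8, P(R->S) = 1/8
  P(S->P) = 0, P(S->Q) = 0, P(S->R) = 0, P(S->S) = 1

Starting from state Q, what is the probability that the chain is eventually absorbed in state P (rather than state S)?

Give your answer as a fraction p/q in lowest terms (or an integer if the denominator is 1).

Answer: 39/41

Derivation:
Let a_i = P(absorbed in P | start in state i).
Boundary conditions: a_P = 1, a_S = 0.
For each transient state i, a_i = sum_j P(i->j) * a_j:
  a_Q = 5/8*a_P + 1/8*a_Q + 1/4*a_R + 0*a_S
  a_R = 1/4*a_P + 1/2*a_Q + 1/8*a_R + 1/8*a_S

Substituting a_P = 1 and a_S = 0, rearrange to (I - Q) a = r where r[i] = P(i -> P):
  [7/8, -1/4] . (a_Q, a_R) = 5/8
  [-1/2, 7/8] . (a_Q, a_R) = 1/4

Solving yields:
  a_Q = 39/41
  a_R = 34/41

Starting state is Q, so the absorption probability is a_Q = 39/41.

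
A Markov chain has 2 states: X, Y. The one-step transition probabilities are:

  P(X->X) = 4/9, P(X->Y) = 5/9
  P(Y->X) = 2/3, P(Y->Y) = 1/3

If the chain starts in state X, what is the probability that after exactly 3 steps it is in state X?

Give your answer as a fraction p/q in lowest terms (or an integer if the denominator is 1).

Computing P^3 by repeated multiplication:
P^1 =
  X: [4/9, 5/9]
  Y: [2/3, 1/3]
P^2 =
  X: [46/81, 35/81]
  Y: [14/27, 13/27]
P^3 =
  X: [394/729, 335/729]
  Y: [134/243, 109/243]

(P^3)[X -> X] = 394/729

Answer: 394/729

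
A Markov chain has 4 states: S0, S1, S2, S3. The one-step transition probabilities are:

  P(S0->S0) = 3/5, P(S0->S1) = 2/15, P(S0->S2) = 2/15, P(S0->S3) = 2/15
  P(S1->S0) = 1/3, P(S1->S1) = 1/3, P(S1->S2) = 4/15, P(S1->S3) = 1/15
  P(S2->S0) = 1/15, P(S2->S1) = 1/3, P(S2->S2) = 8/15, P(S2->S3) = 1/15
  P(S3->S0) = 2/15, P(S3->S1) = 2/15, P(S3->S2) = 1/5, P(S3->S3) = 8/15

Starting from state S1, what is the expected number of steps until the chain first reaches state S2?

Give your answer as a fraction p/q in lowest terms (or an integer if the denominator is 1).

Let h_i = expected steps to first reach S2 from state i.
Boundary: h_S2 = 0.
First-step equations for the other states:
  h_S0 = 1 + 3/5*h_S0 + 2/15*h_S1 + 2/15*h_S2 + 2/15*h_S3
  h_S1 = 1 + 1/3*h_S0 + 1/3*h_S1 + 4/15*h_S2 + 1/15*h_S3
  h_S3 = 1 + 2/15*h_S0 + 2/15*h_S1 + 1/5*h_S2 + 8/15*h_S3

Substituting h_S2 = 0 and rearranging gives the linear system (I - Q) h = 1:
  [2/5, -2/15, -2/15] . (h_S0, h_S1, h_S3) = 1
  [-1/3, 2/3, -1/15] . (h_S0, h_S1, h_S3) = 1
  [-2/15, -2/15, 7/15] . (h_S0, h_S1, h_S3) = 1

Solving yields:
  h_S0 = 810/137
  h_S1 = 1365/274
  h_S3 = 720/137

Starting state is S1, so the expected hitting time is h_S1 = 1365/274.

Answer: 1365/274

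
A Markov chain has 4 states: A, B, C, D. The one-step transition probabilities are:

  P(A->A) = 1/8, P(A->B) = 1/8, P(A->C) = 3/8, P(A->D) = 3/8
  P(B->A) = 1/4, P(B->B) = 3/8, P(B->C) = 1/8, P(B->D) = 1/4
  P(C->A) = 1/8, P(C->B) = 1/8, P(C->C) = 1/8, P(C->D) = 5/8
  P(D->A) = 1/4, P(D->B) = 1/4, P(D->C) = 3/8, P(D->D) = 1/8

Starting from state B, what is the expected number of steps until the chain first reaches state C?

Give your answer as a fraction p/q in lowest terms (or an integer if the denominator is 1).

Let h_i = expected steps to first reach C from state i.
Boundary: h_C = 0.
First-step equations for the other states:
  h_A = 1 + 1/8*h_A + 1/8*h_B + 3/8*h_C + 3/8*h_D
  h_B = 1 + 1/4*h_A + 3/8*h_B + 1/8*h_C + 1/4*h_D
  h_D = 1 + 1/4*h_A + 1/4*h_B + 3/8*h_C + 1/8*h_D

Substituting h_C = 0 and rearranging gives the linear system (I - Q) h = 1:
  [7/8, -1/8, -3/8] . (h_A, h_B, h_D) = 1
  [-1/4, 5/8, -1/4] . (h_A, h_B, h_D) = 1
  [-1/4, -1/4, 7/8] . (h_A, h_B, h_D) = 1

Solving yields:
  h_A = 488/157
  h_B = 648/157
  h_D = 504/157

Starting state is B, so the expected hitting time is h_B = 648/157.

Answer: 648/157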